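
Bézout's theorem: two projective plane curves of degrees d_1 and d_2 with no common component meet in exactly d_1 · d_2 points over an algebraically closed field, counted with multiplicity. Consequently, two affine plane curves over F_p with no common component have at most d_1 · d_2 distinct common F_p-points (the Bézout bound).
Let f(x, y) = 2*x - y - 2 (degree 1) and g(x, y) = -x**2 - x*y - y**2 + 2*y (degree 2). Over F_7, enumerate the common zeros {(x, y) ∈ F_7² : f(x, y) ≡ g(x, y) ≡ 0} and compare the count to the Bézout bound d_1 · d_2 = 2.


Common zeros: ∅; count = 0; Bézout bound = 2.

deg(f) = 1, deg(g) = 2, so Bézout bound = 2.
Scan x ∈ F_7. For each x, list the y ∈ F_7 with f(x, y) ≡ 0 and those with g(x, y) ≡ 0 (mod 7); the common zeros in that column are the intersection.
  x = 0: f ≡ 0 at y ∈ {5}; g ≡ 0 at y ∈ {0, 2}; common: ∅.
  x = 1: f ≡ 0 at y ∈ {0}; g ≡ 0 at y ∈ {3, 5}; common: ∅.
  x = 2: f ≡ 0 at y ∈ {2}; g ≡ 0 at y ∈ ∅; common: ∅.
  x = 3: f ≡ 0 at y ∈ {4}; g ≡ 0 at y ∈ {3}; common: ∅.
  x = 4: f ≡ 0 at y ∈ {6}; g ≡ 0 at y ∈ ∅; common: ∅.
  x = 5: f ≡ 0 at y ∈ {1}; g ≡ 0 at y ∈ {2}; common: ∅.
  x = 6: f ≡ 0 at y ∈ {3}; g ≡ 0 at y ∈ ∅; common: ∅.
Collecting: common zeros = ∅, so the count is 0.
Comparison with the Bézout bound: 0 ≤ 2 = deg(f)·deg(g), as expected for curves with no common component (the affine F_7-count falls short of the bound because intersections may lie at infinity, over extension fields, or carry multiplicity).


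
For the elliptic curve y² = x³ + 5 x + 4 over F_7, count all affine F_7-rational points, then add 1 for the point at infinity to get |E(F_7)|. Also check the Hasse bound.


Affine points = {(0, 2), (0, 5), (2, 1), (2, 6), (3, 2), (3, 5), (4, 2), (4, 5), (5, 0)}; affine count = 9; |E(F_7)| = 10.

Discriminant check: Δ ∝ 4a³ + 27b² = 4·5³ + 27·4² = 4·125 + 27·16 ≡ 1 (mod 7). Nonzero ⇒ E is nonsingular.
For each x ∈ F_7, compute rhs = x³ + 5·x + 4 mod 7, then count y ∈ F_7 with y² ≡ rhs.
  x = 0: rhs = 4, matching y values: 2, 5 (2 points).
  x = 1: rhs = 3, matching y values: none (0 points).
  x = 2: rhs = 1, matching y values: 1, 6 (2 points).
  x = 3: rhs = 4, matching y values: 2, 5 (2 points).
  x = 4: rhs = 4, matching y values: 2, 5 (2 points).
  x = 5: rhs = 0, matching y values: 0 (1 points).
  x = 6: rhs = 5, matching y values: none (0 points).
Total affine count: 9.
Full point count |E(F_7)| = 9 + 1 = 10.
Hasse bound: |10 − (7+1)| = |2| = 2 ≤ 2√7 ≈ 5.2915 ✓.


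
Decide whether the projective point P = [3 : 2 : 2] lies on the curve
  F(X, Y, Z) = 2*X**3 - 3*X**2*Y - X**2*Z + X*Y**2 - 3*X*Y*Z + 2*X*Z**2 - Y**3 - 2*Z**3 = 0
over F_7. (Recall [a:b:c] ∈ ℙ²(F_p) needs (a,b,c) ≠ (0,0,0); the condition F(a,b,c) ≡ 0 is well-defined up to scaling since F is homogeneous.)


F(3,2,2) ≡ 0 (mod 7); P is on the curve.

Evaluate F(3, 2, 2) term-by-term (mod 7).
  2*X**3 ↦ 2·27·1·1 = 54
  -3*X**2*Y ↦ -3·9·2·1 = -54
  -X**2*Z ↦ -1·9·1·2 = -18
  X*Y**2 ↦ 1·3·4·1 = 12
  -3*X*Y*Z ↦ -3·3·2·2 = -36
  2*X*Z**2 ↦ 2·3·1·4 = 24
  -Y**3 ↦ -1·1·8·1 = -8
  -2*Z**3 ↦ -2·1·1·8 = -16
Sum: F(3, 2, 2) = (54) + (-54) + (-18) + (12) + (-36) + (24) + (-8) + (-16) = -42.
Reducing mod 7: -42 ≡ 0 (mod 7).
Since F(a, b, c) ≡ 0 (mod 7), P lies on the curve.


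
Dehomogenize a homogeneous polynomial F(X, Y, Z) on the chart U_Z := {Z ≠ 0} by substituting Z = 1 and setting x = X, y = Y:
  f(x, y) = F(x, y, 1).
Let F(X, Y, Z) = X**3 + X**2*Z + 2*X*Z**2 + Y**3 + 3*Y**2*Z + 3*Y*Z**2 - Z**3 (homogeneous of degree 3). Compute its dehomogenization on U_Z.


f(x, y) = x**3 + x**2 + 2*x + y**3 + 3*y**2 + 3*y - 1

On U_Z we set Z = 1. Each monomial c·X^i·Y^j·Z^k in F becomes c·x^i·y^j·1^k = c·x^i·y^j.
Substituting Z = 1: F(X, Y, 1) = x**3 + x**2 + 2*x + y**3 + 3*y**2 + 3*y - 1.
Note: deg(f) ≤ deg(F) = 3; strict inequality happens when F is divisible by Z (lost terms).


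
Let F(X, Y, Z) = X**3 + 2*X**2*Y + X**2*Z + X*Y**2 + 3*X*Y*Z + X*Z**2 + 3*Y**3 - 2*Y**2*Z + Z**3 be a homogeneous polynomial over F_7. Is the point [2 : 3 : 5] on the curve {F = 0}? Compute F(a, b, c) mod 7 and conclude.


F(2,3,5) ≡ 4 (mod 7); P is NOT on the curve.

Evaluate F(2, 3, 5) term-by-term (mod 7).
  X**3 ↦ 1·8·1·1 = 8
  2*X**2*Y ↦ 2·4·3·1 = 24
  X**2*Z ↦ 1·4·1·5 = 20
  X*Y**2 ↦ 1·2·9·1 = 18
  3*X*Y*Z ↦ 3·2·3·5 = 90
  X*Z**2 ↦ 1·2·1·25 = 50
  3*Y**3 ↦ 3·1·27·1 = 81
  -2*Y**2*Z ↦ -2·1·9·5 = -90
  Z**3 ↦ 1·1·1·125 = 125
Sum: F(2, 3, 5) = (8) + (24) + (20) + (18) + (90) + (50) + (81) + (-90) + (125) = 326.
Reducing mod 7: 326 ≡ 4 (mod 7).
Since F(a, b, c) ≡ 4 ≠ 0 (mod 7), P does NOT lie on the curve.


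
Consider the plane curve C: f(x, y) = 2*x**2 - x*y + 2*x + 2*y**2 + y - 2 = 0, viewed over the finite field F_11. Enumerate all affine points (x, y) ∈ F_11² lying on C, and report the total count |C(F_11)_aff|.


Affine F_11-points: {(2, 1), (2, 5), (3, 0), (3, 1), (5, 5), (5, 8), (7, 0), (7, 3), (9, 7), (9, 8), (10, 3), (10, 7)}; count = 12.

For each of the 121 pairs (x, y) ∈ F_11², evaluate f(x, y) mod 11. Record the zeros.
  x = 0: [0↦9, 1↦1, 2↦8, 3↦8, 4↦1, 5↦9, 6↦10, 7↦4, 8↦2, 9↦4, 10↦10]  zeros at y ∈ ∅
  x = 1: [0↦2, 1↦4, 2↦10, 3↦9, 4↦1, 5↦8, 6↦8, 7↦1, 8↦9, 9↦10, 10↦4]  zeros at y ∈ ∅
  x = 2: [0↦10, 1↦0, 2↦5, 3↦3, 4↦5, 5↦0, 6↦10, 7↦2, 8↦9, 9↦9, 10↦2]  zeros at y ∈ {1, 5}
  x = 3: [0↦0, 1↦0, 2↦4, 3↦1, 4↦2, 5↦7, 6↦5, 7↦7, 8↦2, 9↦1, 10↦4]  zeros at y ∈ {0, 1}
  x = 4: [0↦5, 1↦4, 2↦7, 3↦3, 4↦3, 5↦7, 6↦4, 7↦5, 8↦10, 9↦8, 10↦10]  zeros at y ∈ ∅
  x = 5: [0↦3, 1↦1, 2↦3, 3↦9, 4↦8, 5↦0, 6↦7, 7↦7, 8↦0, 9↦8, 10↦9]  zeros at y ∈ {5, 8}
  x = 6: [0↦5, 1↦2, 2↦3, 3↦8, 4↦6, 5↦8, 6↦3, 7↦2, 8↦5, 9↦1, 10↦1]  zeros at y ∈ ∅
  x = 7: [0↦0, 1↦7, 2↦7, 3↦0, 4↦8, 5↦9, 6↦3, 7↦1, 8↦3, 9↦9, 10↦8]  zeros at y ∈ {0, 3}
  x = 8: [0↦10, 1↦5, 2↦4, 3↦7, 4↦3, 5↦3, 6↦7, 7↦4, 8↦5, 9↦10, 10↦8]  zeros at y ∈ ∅
  x = 9: [0↦2, 1↦7, 2↦5, 3↦7, 4↦2, 5↦1, 6↦4, 7↦0, 8↦0, 9↦4, 10↦1]  zeros at y ∈ {7, 8}
  x = 10: [0↦9, 1↦2, 2↦10, 3↦0, 4↦5, 5↦3, 6↦5, 7↦0, 8↦10, 9↦2, 10↦9]  zeros at y ∈ {3, 7}
Collecting zeros: affine points = {(2, 1), (2, 5), (3, 0), (3, 1), (5, 5), (5, 8), (7, 0), (7, 3), (9, 7), (9, 8), (10, 3), (10, 7)}.
Total count |C(F_11)_aff| = 12.


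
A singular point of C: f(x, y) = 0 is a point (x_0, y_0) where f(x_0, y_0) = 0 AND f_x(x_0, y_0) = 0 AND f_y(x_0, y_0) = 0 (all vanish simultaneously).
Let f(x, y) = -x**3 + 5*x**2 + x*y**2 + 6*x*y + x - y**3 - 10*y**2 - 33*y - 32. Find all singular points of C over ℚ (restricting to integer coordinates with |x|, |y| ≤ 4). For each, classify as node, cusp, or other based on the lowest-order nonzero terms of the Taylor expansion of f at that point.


Singular points: {(2, -3)}; classification: node.

Compute partial derivatives:
  f_x = -3*x**2 + 10*x + y**2 + 6*y + 1.
  f_y = 2*x*y + 6*x - 3*y**2 - 20*y - 33.
Scan x_0 ∈ {−4, ..., 4}. For each x_0, f_y(x_0, y) is a polynomial in y; find its integer roots y ∈ {−4, ..., 4}, then test f_x and f at those candidates.
  x = -4: f_y(-4, y) = -3*y**2 - 28*y - 57; vanishes at y ∈ {-3}. (-4, -3): f_x = -96 ≠ 0.
  x = -3: f_y(-3, y) = -3*y**2 - 26*y - 51; vanishes at y ∈ {-3}. (-3, -3): f_x = -65 ≠ 0.
  x = -2: f_y(-2, y) = -3*y**2 - 24*y - 45; vanishes at y ∈ {-3}. (-2, -3): f_x = -40 ≠ 0.
  x = -1: f_y(-1, y) = -3*y**2 - 22*y - 39; vanishes at y ∈ {-3}. (-1, -3): f_x = -21 ≠ 0.
  x = 0: f_y(0, y) = -3*y**2 - 20*y - 33; vanishes at y ∈ {-3}. (0, -3): f_x = -8 ≠ 0.
  x = 1: f_y(1, y) = -3*y**2 - 18*y - 27; vanishes at y ∈ {-3}. (1, -3): f_x = -1 ≠ 0.
  x = 2: f_y(2, y) = -3*y**2 - 16*y - 21; vanishes at y ∈ {-3}. (2, -3): f_x = 0, f = 0 — SINGULAR.
  x = 3: f_y(3, y) = -3*y**2 - 14*y - 15; vanishes at y ∈ {-3}. (3, -3): f_x = -5 ≠ 0.
  x = 4: f_y(4, y) = -3*y**2 - 12*y - 9; vanishes at y ∈ {-3, -1}. (4, -3): f_x = -16 ≠ 0; (4, -1): f_x = -12 ≠ 0.
Only singular point on the grid: (2, -3).
Classify: substitute x = 2 + u, y = -3 + v and expand: f = -u**3 - u**2 + u*v**2 - v**3 + v**2.
No constant or linear terms (consistent with a singular point). Quadratic part: -u**2 + v**2. Cubic part: -u**3 + u*v**2 - v**3.
The quadratic part v**2 - u**2 = (v − u)(v + u) splits into two distinct linear factors, so there are two distinct tangent lines y − -3 = ±(x − 2) — this is a node (ordinary double point).
Classification: node.


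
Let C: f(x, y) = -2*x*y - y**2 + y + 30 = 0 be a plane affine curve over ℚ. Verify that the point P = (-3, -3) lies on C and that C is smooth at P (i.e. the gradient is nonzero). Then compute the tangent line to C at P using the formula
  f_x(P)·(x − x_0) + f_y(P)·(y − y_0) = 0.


Tangent line at P: 6*x + 13*y + 57 = 0.

Step 1: f(-3, -3) = 0, so P lies on C.
Step 2: partial derivatives
  f_x(x, y) = -2*y, f_y(x, y) = -2*x - 2*y + 1.
  f_x(P) = 6, f_y(P) = 13 (gradient nonzero, so P is smooth).
Step 3: tangent line at P: 6·(x − -3) + 13·(y − -3) = 0.
Expanding: 6*x + 13*y + 57 = 0.


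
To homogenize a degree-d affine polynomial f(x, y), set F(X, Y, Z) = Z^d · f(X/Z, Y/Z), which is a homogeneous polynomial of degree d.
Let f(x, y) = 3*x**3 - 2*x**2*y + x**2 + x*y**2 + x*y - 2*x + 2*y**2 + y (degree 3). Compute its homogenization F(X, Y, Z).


F(X, Y, Z) = 3*X**3 - 2*X**2*Y + X**2*Z + X*Y**2 + X*Y*Z - 2*X*Z**2 + 2*Y**2*Z + Y*Z**2

deg(f) = 3.
Substitute x = X/Z, y = Y/Z into f, then multiply by Z^3.
  monomial 3·x^3·y^0 ↦ 3·X^3·Y^0·Z^0.
  monomial -2·x^2·y^1 ↦ -2·X^2·Y^1·Z^0.
  monomial 1·x^2·y^0 ↦ 1·X^2·Y^0·Z^1.
  monomial 1·x^1·y^2 ↦ 1·X^1·Y^2·Z^0.
  monomial 1·x^1·y^1 ↦ 1·X^1·Y^1·Z^1.
  monomial -2·x^1·y^0 ↦ -2·X^1·Y^0·Z^2.
  monomial 2·x^0·y^2 ↦ 2·X^0·Y^2·Z^1.
  monomial 1·x^0·y^1 ↦ 1·X^0·Y^1·Z^2.
Collecting: F(X, Y, Z) = 3*X**3 - 2*X**2*Y + X**2*Z + X*Y**2 + X*Y*Z - 2*X*Z**2 + 2*Y**2*Z + Y*Z**2.


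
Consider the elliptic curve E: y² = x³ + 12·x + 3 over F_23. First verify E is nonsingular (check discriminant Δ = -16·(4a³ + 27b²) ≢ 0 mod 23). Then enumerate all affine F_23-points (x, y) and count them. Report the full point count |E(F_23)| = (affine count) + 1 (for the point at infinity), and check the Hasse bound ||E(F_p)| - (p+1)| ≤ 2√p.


Affine points = {(0, 7), (0, 16), (1, 4), (1, 19), (2, 9), (2, 14), (4, 0), (5, 2), (5, 21), (7, 4), (7, 19), (8, 6), (8, 17), (9, 9), (9, 14), (12, 9), (12, 14), (15, 4), (15, 19), (16, 6), (16, 17), (18, 5), (18, 18), (19, 11), (19, 12), (20, 3), (20, 20), (22, 6), (22, 17)}; affine count = 29; |E(F_23)| = 30.

Discriminant check: Δ ∝ 4a³ + 27b² = 4·12³ + 27·3² = 4·1728 + 27·9 ≡ 2 (mod 23). Nonzero ⇒ E is nonsingular.
For each x ∈ F_23, compute rhs = x³ + 12·x + 3 mod 23, then count y ∈ F_23 with y² ≡ rhs.
  x = 0: rhs = 3, matching y values: 7, 16 (2 points).
  x = 1: rhs = 16, matching y values: 4, 19 (2 points).
  x = 2: rhs = 12, matching y values: 9, 14 (2 points).
  x = 3: rhs = 20, matching y values: none (0 points).
  x = 4: rhs = 0, matching y values: 0 (1 points).
  x = 5: rhs = 4, matching y values: 2, 21 (2 points).
  x = 6: rhs = 15, matching y values: none (0 points).
  x = 7: rhs = 16, matching y values: 4, 19 (2 points).
  x = 8: rhs = 13, matching y values: 6, 17 (2 points).
  x = 9: rhs = 12, matching y values: 9, 14 (2 points).
  x = 10: rhs = 19, matching y values: none (0 points).
  x = 11: rhs = 17, matching y values: none (0 points).
  x = 12: rhs = 12, matching y values: 9, 14 (2 points).
  x = 13: rhs = 10, matching y values: none (0 points).
  x = 14: rhs = 17, matching y values: none (0 points).
  x = 15: rhs = 16, matching y values: 4, 19 (2 points).
  x = 16: rhs = 13, matching y values: 6, 17 (2 points).
  x = 17: rhs = 14, matching y values: none (0 points).
  x = 18: rhs = 2, matching y values: 5, 18 (2 points).
  x = 19: rhs = 6, matching y values: 11, 12 (2 points).
  x = 20: rhs = 9, matching y values: 3, 20 (2 points).
  x = 21: rhs = 17, matching y values: none (0 points).
  x = 22: rhs = 13, matching y values: 6, 17 (2 points).
Total affine count: 29.
Full point count |E(F_23)| = 29 + 1 = 30.
Hasse bound: |30 − (23+1)| = |6| = 6 ≤ 2√23 ≈ 9.5917 ✓.


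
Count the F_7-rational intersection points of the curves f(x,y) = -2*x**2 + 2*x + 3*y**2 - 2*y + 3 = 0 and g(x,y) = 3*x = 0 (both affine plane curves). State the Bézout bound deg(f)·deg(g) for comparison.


Common zeros: ∅; count = 0; Bézout bound = 2.

deg(f) = 2, deg(g) = 1, so Bézout bound = 2.
Scan x ∈ F_7. For each x, list the y ∈ F_7 with f(x, y) ≡ 0 and those with g(x, y) ≡ 0 (mod 7); the common zeros in that column are the intersection.
  x = 0: f ≡ 0 at y ∈ ∅; g ≡ 0 at y ∈ {0, 1, 2, 3, 4, 5, 6}; common: ∅.
  x = 1: f ≡ 0 at y ∈ ∅; g ≡ 0 at y ∈ ∅; common: ∅.
  x = 2: f ≡ 0 at y ∈ {1, 2}; g ≡ 0 at y ∈ ∅; common: ∅.
  x = 3: f ≡ 0 at y ∈ {5}; g ≡ 0 at y ∈ ∅; common: ∅.
  x = 4: f ≡ 0 at y ∈ {0, 3}; g ≡ 0 at y ∈ ∅; common: ∅.
  x = 5: f ≡ 0 at y ∈ {5}; g ≡ 0 at y ∈ ∅; common: ∅.
  x = 6: f ≡ 0 at y ∈ {1, 2}; g ≡ 0 at y ∈ ∅; common: ∅.
Collecting: common zeros = ∅, so the count is 0.
Comparison with the Bézout bound: 0 ≤ 2 = deg(f)·deg(g), as expected for curves with no common component (the affine F_7-count falls short of the bound because intersections may lie at infinity, over extension fields, or carry multiplicity).


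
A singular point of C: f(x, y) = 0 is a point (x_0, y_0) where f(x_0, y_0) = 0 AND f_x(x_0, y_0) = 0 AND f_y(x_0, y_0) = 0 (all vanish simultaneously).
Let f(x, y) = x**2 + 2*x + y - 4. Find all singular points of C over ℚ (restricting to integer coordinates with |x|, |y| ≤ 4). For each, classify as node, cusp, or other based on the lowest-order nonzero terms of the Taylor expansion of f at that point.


No singular points in the scanned grid; C is smooth there.

Compute partial derivatives:
  f_x = 2*x + 2.
  f_y = 1.
f_y = 1 is a nonzero constant, so f_y never vanishes: no point (x, y) can satisfy f = f_x = f_y = 0. In particular no (x, y) ∈ {−4, ..., 4}² is singular; the curve is smooth.


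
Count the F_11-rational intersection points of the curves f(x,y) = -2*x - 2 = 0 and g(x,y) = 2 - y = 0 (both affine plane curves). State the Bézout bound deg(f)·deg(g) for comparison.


Common zeros: {(10, 2)}; count = 1; Bézout bound = 1.

deg(f) = 1, deg(g) = 1, so Bézout bound = 1.
Scan x ∈ F_11. For each x, list the y ∈ F_11 with f(x, y) ≡ 0 and those with g(x, y) ≡ 0 (mod 11); the common zeros in that column are the intersection.
  x = 0: f ≡ 0 at y ∈ ∅; g ≡ 0 at y ∈ {2}; common: ∅.
  x = 1: f ≡ 0 at y ∈ ∅; g ≡ 0 at y ∈ {2}; common: ∅.
  x = 2: f ≡ 0 at y ∈ ∅; g ≡ 0 at y ∈ {2}; common: ∅.
  x = 3: f ≡ 0 at y ∈ ∅; g ≡ 0 at y ∈ {2}; common: ∅.
  x = 4: f ≡ 0 at y ∈ ∅; g ≡ 0 at y ∈ {2}; common: ∅.
  x = 5: f ≡ 0 at y ∈ ∅; g ≡ 0 at y ∈ {2}; common: ∅.
  x = 6: f ≡ 0 at y ∈ ∅; g ≡ 0 at y ∈ {2}; common: ∅.
  x = 7: f ≡ 0 at y ∈ ∅; g ≡ 0 at y ∈ {2}; common: ∅.
  x = 8: f ≡ 0 at y ∈ ∅; g ≡ 0 at y ∈ {2}; common: ∅.
  x = 9: f ≡ 0 at y ∈ ∅; g ≡ 0 at y ∈ {2}; common: ∅.
  x = 10: f ≡ 0 at y ∈ {0, 1, 2, 3, 4, 5, 6, 7, 8, 9, 10}; g ≡ 0 at y ∈ {2}; common: {2}.
Collecting: common zeros = {(10, 2)}, so the count is 1.
Comparison with the Bézout bound: 1 ≤ 1 = deg(f)·deg(g), as expected for curves with no common component (the bound is attained).


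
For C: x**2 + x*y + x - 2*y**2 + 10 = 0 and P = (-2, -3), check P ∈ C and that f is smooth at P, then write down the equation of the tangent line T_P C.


Tangent line at P: -6*x + 10*y + 18 = 0.

Step 1: f(-2, -3) = 0, so P lies on C.
Step 2: partial derivatives
  f_x(x, y) = 2*x + y + 1, f_y(x, y) = x - 4*y.
  f_x(P) = -6, f_y(P) = 10 (gradient nonzero, so P is smooth).
Step 3: tangent line at P: -6·(x − -2) + 10·(y − -3) = 0.
Expanding: -6*x + 10*y + 18 = 0.


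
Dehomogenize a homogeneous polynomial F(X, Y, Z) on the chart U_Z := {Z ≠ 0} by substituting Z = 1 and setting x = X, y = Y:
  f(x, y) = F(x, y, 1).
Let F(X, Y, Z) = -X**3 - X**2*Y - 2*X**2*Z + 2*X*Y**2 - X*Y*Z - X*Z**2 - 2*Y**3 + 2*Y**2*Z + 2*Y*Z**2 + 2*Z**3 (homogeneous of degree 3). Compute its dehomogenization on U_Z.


f(x, y) = -x**3 - x**2*y - 2*x**2 + 2*x*y**2 - x*y - x - 2*y**3 + 2*y**2 + 2*y + 2

On U_Z we set Z = 1. Each monomial c·X^i·Y^j·Z^k in F becomes c·x^i·y^j·1^k = c·x^i·y^j.
Substituting Z = 1: F(X, Y, 1) = -x**3 - x**2*y - 2*x**2 + 2*x*y**2 - x*y - x - 2*y**3 + 2*y**2 + 2*y + 2.
Note: deg(f) ≤ deg(F) = 3; strict inequality happens when F is divisible by Z (lost terms).


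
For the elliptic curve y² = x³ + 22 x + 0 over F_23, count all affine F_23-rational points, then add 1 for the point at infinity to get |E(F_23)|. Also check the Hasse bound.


Affine points = {(0, 0), (1, 0), (2, 11), (2, 12), (3, 1), (3, 22), (6, 7), (6, 16), (10, 1), (10, 22), (11, 3), (11, 20), (14, 4), (14, 19), (15, 5), (15, 18), (16, 3), (16, 20), (18, 8), (18, 15), (19, 3), (19, 20), (22, 0)}; affine count = 23; |E(F_23)| = 24.

Discriminant check: Δ ∝ 4a³ + 27b² = 4·22³ + 27·0² = 4·10648 + 27·0 ≡ 19 (mod 23). Nonzero ⇒ E is nonsingular.
For each x ∈ F_23, compute rhs = x³ + 22·x + 0 mod 23, then count y ∈ F_23 with y² ≡ rhs.
  x = 0: rhs = 0, matching y values: 0 (1 points).
  x = 1: rhs = 0, matching y values: 0 (1 points).
  x = 2: rhs = 6, matching y values: 11, 12 (2 points).
  x = 3: rhs = 1, matching y values: 1, 22 (2 points).
  x = 4: rhs = 14, matching y values: none (0 points).
  x = 5: rhs = 5, matching y values: none (0 points).
  x = 6: rhs = 3, matching y values: 7, 16 (2 points).
  x = 7: rhs = 14, matching y values: none (0 points).
  x = 8: rhs = 21, matching y values: none (0 points).
  x = 9: rhs = 7, matching y values: none (0 points).
  x = 10: rhs = 1, matching y values: 1, 22 (2 points).
  x = 11: rhs = 9, matching y values: 3, 20 (2 points).
  x = 12: rhs = 14, matching y values: none (0 points).
  x = 13: rhs = 22, matching y values: none (0 points).
  x = 14: rhs = 16, matching y values: 4, 19 (2 points).
  x = 15: rhs = 2, matching y values: 5, 18 (2 points).
  x = 16: rhs = 9, matching y values: 3, 20 (2 points).
  x = 17: rhs = 20, matching y values: none (0 points).
  x = 18: rhs = 18, matching y values: 8, 15 (2 points).
  x = 19: rhs = 9, matching y values: 3, 20 (2 points).
  x = 20: rhs = 22, matching y values: none (0 points).
  x = 21: rhs = 17, matching y values: none (0 points).
  x = 22: rhs = 0, matching y values: 0 (1 points).
Total affine count: 23.
Full point count |E(F_23)| = 23 + 1 = 24.
Hasse bound: |24 − (23+1)| = |0| = 0 ≤ 2√23 ≈ 9.5917 ✓.


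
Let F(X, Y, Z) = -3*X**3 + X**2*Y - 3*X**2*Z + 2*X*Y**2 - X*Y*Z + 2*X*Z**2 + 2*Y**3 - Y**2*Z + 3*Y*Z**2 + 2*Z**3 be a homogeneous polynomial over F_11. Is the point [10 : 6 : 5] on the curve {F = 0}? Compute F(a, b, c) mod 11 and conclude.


F(10,6,5) ≡ 7 (mod 11); P is NOT on the curve.

Evaluate F(10, 6, 5) term-by-term (mod 11).
  -3*X**3 ↦ -3·1000·1·1 = -3000
  X**2*Y ↦ 1·100·6·1 = 600
  -3*X**2*Z ↦ -3·100·1·5 = -1500
  2*X*Y**2 ↦ 2·10·36·1 = 720
  -X*Y*Z ↦ -1·10·6·5 = -300
  2*X*Z**2 ↦ 2·10·1·25 = 500
  2*Y**3 ↦ 2·1·216·1 = 432
  -Y**2*Z ↦ -1·1·36·5 = -180
  3*Y*Z**2 ↦ 3·1·6·25 = 450
  2*Z**3 ↦ 2·1·1·125 = 250
Sum: F(10, 6, 5) = (-3000) + (600) + (-1500) + (720) + (-300) + (500) + (432) + (-180) + (450) + (250) = -2028.
Reducing mod 11: -2028 ≡ 7 (mod 11).
Since F(a, b, c) ≡ 7 ≠ 0 (mod 11), P does NOT lie on the curve.


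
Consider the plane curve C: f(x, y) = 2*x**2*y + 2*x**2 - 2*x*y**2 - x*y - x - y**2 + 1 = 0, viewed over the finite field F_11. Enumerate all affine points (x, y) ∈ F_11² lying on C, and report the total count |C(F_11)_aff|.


Affine F_11-points: {(0, 1), (0, 10), (1, 1), (1, 3), (2, 5), (5, 9), (8, 0), (8, 9), (9, 0), (9, 4), (10, 3), (10, 5)}; count = 12.

For each of the 121 pairs (x, y) ∈ F_11², evaluate f(x, y) mod 11. Record the zeros.
  x = 0: [0↦1, 1↦0, 2↦8, 3↦3, 4↦7, 5↦9, 6↦9, 7↦7, 8↦3, 9↦8, 10↦0]  zeros at y ∈ {1, 10}
  x = 1: [0↦2, 1↦0, 2↦3, 3↦0, 4↦2, 5↦9, 6↦10, 7↦5, 8↦5, 9↦10, 10↦9]  zeros at y ∈ {1, 3}
  x = 2: [0↦7, 1↦8, 2↦10, 3↦2, 4↦6, 5↦0, 6↦6, 7↦2, 8↦10, 9↦8, 10↦7]  zeros at y ∈ {5}
  x = 3: [0↦5, 1↦2, 2↦7, 3↦9, 4↦8, 5↦4, 6↦8, 7↦9, 8↦7, 9↦2, 10↦5]  zeros at y ∈ ∅
  x = 4: [0↦7, 1↦4, 2↦5, 3↦10, 4↦8, 5↦10, 6↦5, 7↦4, 8↦7, 9↦3, 10↦3]  zeros at y ∈ ∅
  x = 5: [0↦2, 1↦3, 2↦4, 3↦5, 4↦6, 5↦7, 6↦8, 7↦9, 8↦10, 9↦0, 10↦1]  zeros at y ∈ {9}
  x = 6: [0↦1, 1↦10, 2↦4, 3↦5, 4↦2, 5↦6, 6↦6, 7↦2, 8↦5, 9↦4, 10↦10]  zeros at y ∈ ∅
  x = 7: [0↦4, 1↦3, 2↦5, 3↦10, 4↦7, 5↦7, 6↦10, 7↦5, 8↦3, 9↦4, 10↦8]  zeros at y ∈ ∅
  x = 8: [0↦0, 1↦4, 2↦7, 3↦9, 4↦10, 5↦10, 6↦9, 7↦7, 8↦4, 9↦0, 10↦6]  zeros at y ∈ {0, 9}
  x = 9: [0↦0, 1↦2, 2↦10, 3↦2, 4↦0, 5↦4, 6↦3, 7↦8, 8↦8, 9↦3, 10↦4]  zeros at y ∈ {0, 4}
  x = 10: [0↦4, 1↦8, 2↦3, 3↦0, 4↦10, 5↦0, 6↦3, 7↦8, 8↦4, 9↦2, 10↦2]  zeros at y ∈ {3, 5}
Collecting zeros: affine points = {(0, 1), (0, 10), (1, 1), (1, 3), (2, 5), (5, 9), (8, 0), (8, 9), (9, 0), (9, 4), (10, 3), (10, 5)}.
Total count |C(F_11)_aff| = 12.


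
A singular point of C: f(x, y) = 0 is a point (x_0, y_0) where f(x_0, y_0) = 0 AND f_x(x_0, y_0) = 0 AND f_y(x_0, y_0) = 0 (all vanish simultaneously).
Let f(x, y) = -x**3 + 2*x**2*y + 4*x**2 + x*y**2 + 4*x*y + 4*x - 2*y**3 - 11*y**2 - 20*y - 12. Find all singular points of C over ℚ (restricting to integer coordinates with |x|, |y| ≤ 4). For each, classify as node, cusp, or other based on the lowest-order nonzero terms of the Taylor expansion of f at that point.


Singular points: {(0, -2)}; classification: cusp.

Compute partial derivatives:
  f_x = -3*x**2 + 4*x*y + 8*x + y**2 + 4*y + 4.
  f_y = 2*x**2 + 2*x*y + 4*x - 6*y**2 - 22*y - 20.
Scan x_0 ∈ {−4, ..., 4}. For each x_0, f_y(x_0, y) is a polynomial in y; find its integer roots y ∈ {−4, ..., 4}, then test f_x and f at those candidates.
  x = -4: f_y(-4, y) = -6*y**2 - 30*y - 4; no integer root y with |y| ≤ 4.
  x = -3: f_y(-3, y) = -6*y**2 - 28*y - 14; no integer root y with |y| ≤ 4.
  x = -2: f_y(-2, y) = -6*y**2 - 26*y - 20; vanishes at y ∈ {-1}. (-2, -1): f_x = -19 ≠ 0.
  x = -1: f_y(-1, y) = -6*y**2 - 24*y - 22; no integer root y with |y| ≤ 4.
  x = 0: f_y(0, y) = -6*y**2 - 22*y - 20; vanishes at y ∈ {-2}. (0, -2): f_x = 0, f = 0 — SINGULAR.
  x = 1: f_y(1, y) = -6*y**2 - 20*y - 14; vanishes at y ∈ {-1}. (1, -1): f_x = 2 ≠ 0.
  x = 2: f_y(2, y) = -6*y**2 - 18*y - 4; no integer root y with |y| ≤ 4.
  x = 3: f_y(3, y) = -6*y**2 - 16*y + 10; no integer root y with |y| ≤ 4.
  x = 4: f_y(4, y) = -6*y**2 - 14*y + 28; no integer root y with |y| ≤ 4.
Only singular point on the grid: (0, -2).
Classify: substitute x = 0 + u, y = -2 + v and expand: f = -u**3 + 2*u**2*v + u*v**2 - 2*v**3 + v**2.
No constant or linear terms (consistent with a singular point). Quadratic part: v**2. Cubic part: -u**3 + 2*u**2*v + u*v**2 - 2*v**3.
The quadratic part v**2 is a perfect square, so there is a single (double) tangent line v = 0, i.e. y = -2. Restricting the cubic part to that line (v = 0) leaves -u**3 ≠ 0, so f is not divisible by v and the branch is v² ≈ u**3 to lowest order — this is a cusp.
Classification: cusp.


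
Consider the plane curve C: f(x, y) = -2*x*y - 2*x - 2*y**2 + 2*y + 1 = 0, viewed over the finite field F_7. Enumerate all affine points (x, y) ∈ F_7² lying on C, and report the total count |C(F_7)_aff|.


Affine F_7-points: {(2, 1), (2, 5), (3, 2), (3, 3), (4, 0), (4, 4)}; count = 6.

For each of the 49 pairs (x, y) ∈ F_7², evaluate f(x, y) mod 7. Record the zeros.
  x = 0: [0↦1, 1↦1, 2↦4, 3↦3, 4↦5, 5↦3, 6↦4]  zeros at y ∈ ∅
  x = 1: [0↦6, 1↦4, 2↦5, 3↦2, 4↦2, 5↦5, 6↦4]  zeros at y ∈ ∅
  x = 2: [0↦4, 1↦0, 2↦6, 3↦1, 4↦6, 5↦0, 6↦4]  zeros at y ∈ {1, 5}
  x = 3: [0↦2, 1↦3, 2↦0, 3↦0, 4↦3, 5↦2, 6↦4]  zeros at y ∈ {2, 3}
  x = 4: [0↦0, 1↦6, 2↦1, 3↦6, 4↦0, 5↦4, 6↦4]  zeros at y ∈ {0, 4}
  x = 5: [0↦5, 1↦2, 2↦2, 3↦5, 4↦4, 5↦6, 6↦4]  zeros at y ∈ ∅
  x = 6: [0↦3, 1↦5, 2↦3, 3↦4, 4↦1, 5↦1, 6↦4]  zeros at y ∈ ∅
Collecting zeros: affine points = {(2, 1), (2, 5), (3, 2), (3, 3), (4, 0), (4, 4)}.
Total count |C(F_7)_aff| = 6.


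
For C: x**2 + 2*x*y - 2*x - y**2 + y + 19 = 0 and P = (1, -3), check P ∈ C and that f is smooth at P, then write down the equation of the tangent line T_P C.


Tangent line at P: -6*x + 9*y + 33 = 0.

Step 1: f(1, -3) = 0, so P lies on C.
Step 2: partial derivatives
  f_x(x, y) = 2*x + 2*y - 2, f_y(x, y) = 2*x - 2*y + 1.
  f_x(P) = -6, f_y(P) = 9 (gradient nonzero, so P is smooth).
Step 3: tangent line at P: -6·(x − 1) + 9·(y − -3) = 0.
Expanding: -6*x + 9*y + 33 = 0.


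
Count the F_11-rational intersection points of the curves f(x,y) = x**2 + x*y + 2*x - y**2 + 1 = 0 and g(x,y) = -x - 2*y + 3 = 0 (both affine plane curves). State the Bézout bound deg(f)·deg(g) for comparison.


Common zeros: ∅; count = 0; Bézout bound = 2.

deg(f) = 2, deg(g) = 1, so Bézout bound = 2.
Scan x ∈ F_11. For each x, list the y ∈ F_11 with f(x, y) ≡ 0 and those with g(x, y) ≡ 0 (mod 11); the common zeros in that column are the intersection.
  x = 0: f ≡ 0 at y ∈ {1, 10}; g ≡ 0 at y ∈ {7}; common: ∅.
  x = 1: f ≡ 0 at y ∈ ∅; g ≡ 0 at y ∈ {1}; common: ∅.
  x = 2: f ≡ 0 at y ∈ ∅; g ≡ 0 at y ∈ {6}; common: ∅.
  x = 3: f ≡ 0 at y ∈ ∅; g ≡ 0 at y ∈ {0}; common: ∅.
  x = 4: f ≡ 0 at y ∈ ∅; g ≡ 0 at y ∈ {5}; common: ∅.
  x = 5: f ≡ 0 at y ∈ {7, 9}; g ≡ 0 at y ∈ {10}; common: ∅.
  x = 6: f ≡ 0 at y ∈ {8, 9}; g ≡ 0 at y ∈ {4}; common: ∅.
  x = 7: f ≡ 0 at y ∈ ∅; g ≡ 0 at y ∈ {9}; common: ∅.
  x = 8: f ≡ 0 at y ∈ {1, 7}; g ≡ 0 at y ∈ {3}; common: ∅.
  x = 9: f ≡ 0 at y ∈ ∅; g ≡ 0 at y ∈ {8}; common: ∅.
  x = 10: f ≡ 0 at y ∈ {0, 10}; g ≡ 0 at y ∈ {2}; common: ∅.
Collecting: common zeros = ∅, so the count is 0.
Comparison with the Bézout bound: 0 ≤ 2 = deg(f)·deg(g), as expected for curves with no common component (the affine F_11-count falls short of the bound because intersections may lie at infinity, over extension fields, or carry multiplicity).


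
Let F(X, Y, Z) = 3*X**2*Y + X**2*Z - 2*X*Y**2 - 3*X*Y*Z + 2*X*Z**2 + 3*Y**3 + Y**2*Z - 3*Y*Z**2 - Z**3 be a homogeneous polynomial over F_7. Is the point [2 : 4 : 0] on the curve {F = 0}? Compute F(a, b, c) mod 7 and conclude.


F(2,4,0) ≡ 1 (mod 7); P is NOT on the curve.

Evaluate F(2, 4, 0) term-by-term (mod 7).
  3*X**2*Y ↦ 3·4·4·1 = 48
  X**2*Z ↦ 1·4·1·0 = 0
  -2*X*Y**2 ↦ -2·2·16·1 = -64
  -3*X*Y*Z ↦ -3·2·4·0 = 0
  2*X*Z**2 ↦ 2·2·1·0 = 0
  3*Y**3 ↦ 3·1·64·1 = 192
  Y**2*Z ↦ 1·1·16·0 = 0
  -3*Y*Z**2 ↦ -3·1·4·0 = 0
  -Z**3 ↦ -1·1·1·0 = 0
Sum: F(2, 4, 0) = (48) + (0) + (-64) + (0) + (0) + (192) + (0) + (0) + (0) = 176.
Reducing mod 7: 176 ≡ 1 (mod 7).
Since F(a, b, c) ≡ 1 ≠ 0 (mod 7), P does NOT lie on the curve.


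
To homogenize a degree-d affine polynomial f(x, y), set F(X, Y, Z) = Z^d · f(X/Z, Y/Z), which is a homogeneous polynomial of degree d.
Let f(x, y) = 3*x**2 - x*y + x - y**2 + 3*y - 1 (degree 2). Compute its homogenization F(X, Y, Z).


F(X, Y, Z) = 3*X**2 - X*Y + X*Z - Y**2 + 3*Y*Z - Z**2

deg(f) = 2.
Substitute x = X/Z, y = Y/Z into f, then multiply by Z^2.
  monomial 3·x^2·y^0 ↦ 3·X^2·Y^0·Z^0.
  monomial -1·x^1·y^1 ↦ -1·X^1·Y^1·Z^0.
  monomial 1·x^1·y^0 ↦ 1·X^1·Y^0·Z^1.
  monomial -1·x^0·y^2 ↦ -1·X^0·Y^2·Z^0.
  monomial 3·x^0·y^1 ↦ 3·X^0·Y^1·Z^1.
  monomial -1·x^0·y^0 ↦ -1·X^0·Y^0·Z^2.
Collecting: F(X, Y, Z) = 3*X**2 - X*Y + X*Z - Y**2 + 3*Y*Z - Z**2.


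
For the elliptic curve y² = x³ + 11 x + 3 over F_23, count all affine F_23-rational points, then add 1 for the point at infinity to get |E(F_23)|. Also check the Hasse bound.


Affine points = {(0, 7), (0, 16), (6, 3), (6, 20), (7, 3), (7, 20), (9, 7), (9, 16), (10, 3), (10, 20), (11, 11), (11, 12), (12, 0), (14, 7), (14, 16), (15, 1), (15, 22), (20, 9), (20, 14)}; affine count = 19; |E(F_23)| = 20.

Discriminant check: Δ ∝ 4a³ + 27b² = 4·11³ + 27·3² = 4·1331 + 27·9 ≡ 1 (mod 23). Nonzero ⇒ E is nonsingular.
For each x ∈ F_23, compute rhs = x³ + 11·x + 3 mod 23, then count y ∈ F_23 with y² ≡ rhs.
  x = 0: rhs = 3, matching y values: 7, 16 (2 points).
  x = 1: rhs = 15, matching y values: none (0 points).
  x = 2: rhs = 10, matching y values: none (0 points).
  x = 3: rhs = 17, matching y values: none (0 points).
  x = 4: rhs = 19, matching y values: none (0 points).
  x = 5: rhs = 22, matching y values: none (0 points).
  x = 6: rhs = 9, matching y values: 3, 20 (2 points).
  x = 7: rhs = 9, matching y values: 3, 20 (2 points).
  x = 8: rhs = 5, matching y values: none (0 points).
  x = 9: rhs = 3, matching y values: 7, 16 (2 points).
  x = 10: rhs = 9, matching y values: 3, 20 (2 points).
  x = 11: rhs = 6, matching y values: 11, 12 (2 points).
  x = 12: rhs = 0, matching y values: 0 (1 points).
  x = 13: rhs = 20, matching y values: none (0 points).
  x = 14: rhs = 3, matching y values: 7, 16 (2 points).
  x = 15: rhs = 1, matching y values: 1, 22 (2 points).
  x = 16: rhs = 20, matching y values: none (0 points).
  x = 17: rhs = 20, matching y values: none (0 points).
  x = 18: rhs = 7, matching y values: none (0 points).
  x = 19: rhs = 10, matching y values: none (0 points).
  x = 20: rhs = 12, matching y values: 9, 14 (2 points).
  x = 21: rhs = 19, matching y values: none (0 points).
  x = 22: rhs = 14, matching y values: none (0 points).
Total affine count: 19.
Full point count |E(F_23)| = 19 + 1 = 20.
Hasse bound: |20 − (23+1)| = |-4| = 4 ≤ 2√23 ≈ 9.5917 ✓.


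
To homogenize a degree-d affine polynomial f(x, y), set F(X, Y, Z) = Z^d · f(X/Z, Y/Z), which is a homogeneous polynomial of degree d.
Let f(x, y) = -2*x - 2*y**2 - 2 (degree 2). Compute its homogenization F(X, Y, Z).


F(X, Y, Z) = -2*X*Z - 2*Y**2 - 2*Z**2

deg(f) = 2.
Substitute x = X/Z, y = Y/Z into f, then multiply by Z^2.
  monomial -2·x^1·y^0 ↦ -2·X^1·Y^0·Z^1.
  monomial -2·x^0·y^2 ↦ -2·X^0·Y^2·Z^0.
  monomial -2·x^0·y^0 ↦ -2·X^0·Y^0·Z^2.
Collecting: F(X, Y, Z) = -2*X*Z - 2*Y**2 - 2*Z**2.


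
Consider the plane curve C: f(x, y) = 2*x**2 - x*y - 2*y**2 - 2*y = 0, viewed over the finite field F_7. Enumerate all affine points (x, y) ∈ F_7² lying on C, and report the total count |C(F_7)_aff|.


Affine F_7-points: {(0, 0), (0, 6), (1, 4), (1, 5), (3, 2), (3, 6), (5, 2), (5, 5)}; count = 8.

For each of the 49 pairs (x, y) ∈ F_7², evaluate f(x, y) mod 7. Record the zeros.
  x = 0: [0↦0, 1↦3, 2↦2, 3↦4, 4↦2, 5↦3, 6↦0]  zeros at y ∈ {0, 6}
  x = 1: [0↦2, 1↦4, 2↦2, 3↦3, 4↦0, 5↦0, 6↦3]  zeros at y ∈ {4, 5}
  x = 2: [0↦1, 1↦2, 2↦6, 3↦6, 4↦2, 5↦1, 6↦3]  zeros at y ∈ ∅
  x = 3: [0↦4, 1↦4, 2↦0, 3↦6, 4↦1, 5↦6, 6↦0]  zeros at y ∈ {2, 6}
  x = 4: [0↦4, 1↦3, 2↦5, 3↦3, 4↦4, 5↦1, 6↦1]  zeros at y ∈ ∅
  x = 5: [0↦1, 1↦6, 2↦0, 3↦4, 4↦4, 5↦0, 6↦6]  zeros at y ∈ {2, 5}
  x = 6: [0↦2, 1↦6, 2↦6, 3↦2, 4↦1, 5↦3, 6↦1]  zeros at y ∈ ∅
Collecting zeros: affine points = {(0, 0), (0, 6), (1, 4), (1, 5), (3, 2), (3, 6), (5, 2), (5, 5)}.
Total count |C(F_7)_aff| = 8.


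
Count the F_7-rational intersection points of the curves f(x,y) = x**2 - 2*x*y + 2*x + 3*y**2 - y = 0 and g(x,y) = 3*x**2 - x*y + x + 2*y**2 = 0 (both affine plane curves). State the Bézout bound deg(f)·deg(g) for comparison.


Common zeros: {(0, 0), (1, 5)}; count = 2; Bézout bound = 4.

deg(f) = 2, deg(g) = 2, so Bézout bound = 4.
Scan x ∈ F_7. For each x, list the y ∈ F_7 with f(x, y) ≡ 0 and those with g(x, y) ≡ 0 (mod 7); the common zeros in that column are the intersection.
  x = 0: f ≡ 0 at y ∈ {0, 5}; g ≡ 0 at y ∈ {0}; common: {0}.
  x = 1: f ≡ 0 at y ∈ {3, 5}; g ≡ 0 at y ∈ {5, 6}; common: {5}.
  x = 2: f ≡ 0 at y ∈ ∅; g ≡ 0 at y ∈ {0, 1}; common: ∅.
  x = 3: f ≡ 0 at y ∈ {3, 4}; g ≡ 0 at y ∈ {6}; common: ∅.
  x = 4: f ≡ 0 at y ∈ ∅; g ≡ 0 at y ∈ ∅; common: ∅.
  x = 5: f ≡ 0 at y ∈ {0, 6}; g ≡ 0 at y ∈ {1, 5}; common: ∅.
  x = 6: f ≡ 0 at y ∈ ∅; g ≡ 0 at y ∈ ∅; common: ∅.
Collecting: common zeros = {(0, 0), (1, 5)}, so the count is 2.
Comparison with the Bézout bound: 2 ≤ 4 = deg(f)·deg(g), as expected for curves with no common component (the affine F_7-count falls short of the bound because intersections may lie at infinity, over extension fields, or carry multiplicity).


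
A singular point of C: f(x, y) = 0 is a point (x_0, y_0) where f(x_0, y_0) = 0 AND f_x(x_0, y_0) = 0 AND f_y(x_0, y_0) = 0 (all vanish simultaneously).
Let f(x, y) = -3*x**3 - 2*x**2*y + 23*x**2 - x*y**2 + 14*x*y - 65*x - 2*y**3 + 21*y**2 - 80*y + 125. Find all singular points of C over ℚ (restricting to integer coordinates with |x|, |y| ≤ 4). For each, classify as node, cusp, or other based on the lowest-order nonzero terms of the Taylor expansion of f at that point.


Singular points: {(2, 3)}; classification: node.

Compute partial derivatives:
  f_x = -9*x**2 - 4*x*y + 46*x - y**2 + 14*y - 65.
  f_y = -2*x**2 - 2*x*y + 14*x - 6*y**2 + 42*y - 80.
Scan x_0 ∈ {−4, ..., 4}. For each x_0, f_y(x_0, y) is a polynomial in y; find its integer roots y ∈ {−4, ..., 4}, then test f_x and f at those candidates.
  x = -4: f_y(-4, y) = -6*y**2 + 50*y - 168; no integer root y with |y| ≤ 4.
  x = -3: f_y(-3, y) = -6*y**2 + 48*y - 140; no integer root y with |y| ≤ 4.
  x = -2: f_y(-2, y) = -6*y**2 + 46*y - 116; no integer root y with |y| ≤ 4.
  x = -1: f_y(-1, y) = -6*y**2 + 44*y - 96; no integer root y with |y| ≤ 4.
  x = 0: f_y(0, y) = -6*y**2 + 42*y - 80; no integer root y with |y| ≤ 4.
  x = 1: f_y(1, y) = -6*y**2 + 40*y - 68; no integer root y with |y| ≤ 4.
  x = 2: f_y(2, y) = -6*y**2 + 38*y - 60; vanishes at y ∈ {3}. (2, 3): f_x = 0, f = 0 — SINGULAR.
  x = 3: f_y(3, y) = -6*y**2 + 36*y - 56; no integer root y with |y| ≤ 4.
  x = 4: f_y(4, y) = -6*y**2 + 34*y - 56; no integer root y with |y| ≤ 4.
Only singular point on the grid: (2, 3).
Classify: substitute x = 2 + u, y = 3 + v and expand: f = -3*u**3 - 2*u**2*v - u**2 - u*v**2 - 2*v**3 + v**2.
No constant or linear terms (consistent with a singular point). Quadratic part: -u**2 + v**2. Cubic part: -3*u**3 - 2*u**2*v - u*v**2 - 2*v**3.
The quadratic part v**2 - u**2 = (v − u)(v + u) splits into two distinct linear factors, so there are two distinct tangent lines y − 3 = ±(x − 2) — this is a node (ordinary double point).
Classification: node.


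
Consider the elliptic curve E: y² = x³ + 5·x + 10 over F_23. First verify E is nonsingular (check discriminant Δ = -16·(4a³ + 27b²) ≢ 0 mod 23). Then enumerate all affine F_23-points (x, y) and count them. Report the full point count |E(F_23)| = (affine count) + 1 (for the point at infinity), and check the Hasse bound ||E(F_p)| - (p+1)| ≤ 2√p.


Affine points = {(1, 4), (1, 19), (3, 11), (3, 12), (4, 5), (4, 18), (6, 7), (6, 16), (9, 5), (9, 18), (10, 5), (10, 18), (11, 4), (11, 19), (12, 2), (12, 21), (13, 8), (13, 15), (14, 8), (14, 15), (16, 0), (19, 8), (19, 15), (22, 2), (22, 21)}; affine count = 25; |E(F_23)| = 26.

Discriminant check: Δ ∝ 4a³ + 27b² = 4·5³ + 27·10² = 4·125 + 27·100 ≡ 3 (mod 23). Nonzero ⇒ E is nonsingular.
For each x ∈ F_23, compute rhs = x³ + 5·x + 10 mod 23, then count y ∈ F_23 with y² ≡ rhs.
  x = 0: rhs = 10, matching y values: none (0 points).
  x = 1: rhs = 16, matching y values: 4, 19 (2 points).
  x = 2: rhs = 5, matching y values: none (0 points).
  x = 3: rhs = 6, matching y values: 11, 12 (2 points).
  x = 4: rhs = 2, matching y values: 5, 18 (2 points).
  x = 5: rhs = 22, matching y values: none (0 points).
  x = 6: rhs = 3, matching y values: 7, 16 (2 points).
  x = 7: rhs = 20, matching y values: none (0 points).
  x = 8: rhs = 10, matching y values: none (0 points).
  x = 9: rhs = 2, matching y values: 5, 18 (2 points).
  x = 10: rhs = 2, matching y values: 5, 18 (2 points).
  x = 11: rhs = 16, matching y values: 4, 19 (2 points).
  x = 12: rhs = 4, matching y values: 2, 21 (2 points).
  x = 13: rhs = 18, matching y values: 8, 15 (2 points).
  x = 14: rhs = 18, matching y values: 8, 15 (2 points).
  x = 15: rhs = 10, matching y values: none (0 points).
  x = 16: rhs = 0, matching y values: 0 (1 points).
  x = 17: rhs = 17, matching y values: none (0 points).
  x = 18: rhs = 21, matching y values: none (0 points).
  x = 19: rhs = 18, matching y values: 8, 15 (2 points).
  x = 20: rhs = 14, matching y values: none (0 points).
  x = 21: rhs = 15, matching y values: none (0 points).
  x = 22: rhs = 4, matching y values: 2, 21 (2 points).
Total affine count: 25.
Full point count |E(F_23)| = 25 + 1 = 26.
Hasse bound: |26 − (23+1)| = |2| = 2 ≤ 2√23 ≈ 9.5917 ✓.


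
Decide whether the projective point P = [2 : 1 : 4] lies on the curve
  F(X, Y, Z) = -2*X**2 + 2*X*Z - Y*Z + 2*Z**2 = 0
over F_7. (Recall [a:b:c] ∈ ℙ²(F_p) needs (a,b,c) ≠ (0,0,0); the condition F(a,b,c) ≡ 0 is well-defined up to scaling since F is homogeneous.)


F(2,1,4) ≡ 1 (mod 7); P is NOT on the curve.

Evaluate F(2, 1, 4) term-by-term (mod 7).
  -2*X**2 ↦ -2·4·1·1 = -8
  2*X*Z ↦ 2·2·1·4 = 16
  -Y*Z ↦ -1·1·1·4 = -4
  2*Z**2 ↦ 2·1·1·16 = 32
Sum: F(2, 1, 4) = (-8) + (16) + (-4) + (32) = 36.
Reducing mod 7: 36 ≡ 1 (mod 7).
Since F(a, b, c) ≡ 1 ≠ 0 (mod 7), P does NOT lie on the curve.


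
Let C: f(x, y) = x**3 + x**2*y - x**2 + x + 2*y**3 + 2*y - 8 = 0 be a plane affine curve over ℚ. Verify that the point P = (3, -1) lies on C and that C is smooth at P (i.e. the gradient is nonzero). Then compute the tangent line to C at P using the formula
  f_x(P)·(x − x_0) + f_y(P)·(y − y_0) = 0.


Tangent line at P: 16*x + 17*y - 31 = 0.

Step 1: f(3, -1) = 0, so P lies on C.
Step 2: partial derivatives
  f_x(x, y) = 3*x**2 + 2*x*y - 2*x + 1, f_y(x, y) = x**2 + 6*y**2 + 2.
  f_x(P) = 16, f_y(P) = 17 (gradient nonzero, so P is smooth).
Step 3: tangent line at P: 16·(x − 3) + 17·(y − -1) = 0.
Expanding: 16*x + 17*y - 31 = 0.


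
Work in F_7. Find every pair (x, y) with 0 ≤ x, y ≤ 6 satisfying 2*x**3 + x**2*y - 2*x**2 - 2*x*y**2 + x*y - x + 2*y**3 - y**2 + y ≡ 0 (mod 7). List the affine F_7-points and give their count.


Affine F_7-points: {(0, 0), (0, 2), (1, 3), (1, 4), (1, 5), (3, 3), (5, 1), (6, 3)}; count = 8.

For each of the 49 pairs (x, y) ∈ F_7², evaluate f(x, y) mod 7. Record the zeros.
  x = 0: [0↦0, 1↦2, 2↦0, 3↦6, 4↦4, 5↦6, 6↦3]  zeros at y ∈ {0, 2}
  x = 1: [0↦6, 1↦1, 2↦2, 3↦0, 4↦0, 5↦0, 6↦5]  zeros at y ∈ {3, 4, 5}
  x = 2: [0↦6, 1↦3, 2↦2, 3↦1, 4↦5, 5↦5, 6↦6]  zeros at y ∈ ∅
  x = 3: [0↦5, 1↦6, 2↦5, 3↦0, 4↦3, 5↦5, 6↦4]  zeros at y ∈ {3}
  x = 4: [0↦1, 1↦1, 2↦2, 3↦2, 4↦6, 5↦5, 6↦4]  zeros at y ∈ ∅
  x = 5: [0↦6, 1↦0, 2↦5, 3↦5, 4↦5, 5↦3, 6↦4]  zeros at y ∈ {1}
  x = 6: [0↦4, 1↦1, 2↦5, 3↦0, 4↦5, 5↦4, 6↦2]  zeros at y ∈ {3}
Collecting zeros: affine points = {(0, 0), (0, 2), (1, 3), (1, 4), (1, 5), (3, 3), (5, 1), (6, 3)}.
Total count |C(F_7)_aff| = 8.


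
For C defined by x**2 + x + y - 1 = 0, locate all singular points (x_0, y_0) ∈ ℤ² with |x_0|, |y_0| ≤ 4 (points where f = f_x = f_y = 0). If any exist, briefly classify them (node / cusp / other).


No singular points in the scanned grid; C is smooth there.

Compute partial derivatives:
  f_x = 2*x + 1.
  f_y = 1.
f_y = 1 is a nonzero constant, so f_y never vanishes: no point (x, y) can satisfy f = f_x = f_y = 0. In particular no (x, y) ∈ {−4, ..., 4}² is singular; the curve is smooth.
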